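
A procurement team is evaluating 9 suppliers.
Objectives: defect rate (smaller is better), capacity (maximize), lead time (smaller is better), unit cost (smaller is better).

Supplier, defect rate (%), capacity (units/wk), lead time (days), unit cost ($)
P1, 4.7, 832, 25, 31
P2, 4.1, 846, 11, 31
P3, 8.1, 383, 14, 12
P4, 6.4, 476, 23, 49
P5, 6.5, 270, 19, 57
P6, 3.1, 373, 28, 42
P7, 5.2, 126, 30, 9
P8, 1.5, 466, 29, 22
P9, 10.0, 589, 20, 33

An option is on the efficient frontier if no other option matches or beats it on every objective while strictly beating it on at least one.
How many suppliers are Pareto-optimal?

P1: dominated by P2 (defect rate 4.1≤4.7, capacity 846≥832, lead time 11≤25, unit cost 31≤31).
P2: not dominated (best capacity).
P3: not dominated.
P4: dominated by P2 (defect rate 4.1≤6.4, capacity 846≥476, lead time 11≤23, unit cost 31≤49).
P5: dominated by P2 (defect rate 4.1≤6.5, capacity 846≥270, lead time 11≤19, unit cost 31≤57).
P6: not dominated.
P7: not dominated (best unit cost).
P8: not dominated (best defect rate).
P9: dominated by P2 (defect rate 4.1≤10.0, capacity 846≥589, lead time 11≤20, unit cost 31≤33).
Pareto-optimal: P2, P3, P6, P7, P8 → 5.

5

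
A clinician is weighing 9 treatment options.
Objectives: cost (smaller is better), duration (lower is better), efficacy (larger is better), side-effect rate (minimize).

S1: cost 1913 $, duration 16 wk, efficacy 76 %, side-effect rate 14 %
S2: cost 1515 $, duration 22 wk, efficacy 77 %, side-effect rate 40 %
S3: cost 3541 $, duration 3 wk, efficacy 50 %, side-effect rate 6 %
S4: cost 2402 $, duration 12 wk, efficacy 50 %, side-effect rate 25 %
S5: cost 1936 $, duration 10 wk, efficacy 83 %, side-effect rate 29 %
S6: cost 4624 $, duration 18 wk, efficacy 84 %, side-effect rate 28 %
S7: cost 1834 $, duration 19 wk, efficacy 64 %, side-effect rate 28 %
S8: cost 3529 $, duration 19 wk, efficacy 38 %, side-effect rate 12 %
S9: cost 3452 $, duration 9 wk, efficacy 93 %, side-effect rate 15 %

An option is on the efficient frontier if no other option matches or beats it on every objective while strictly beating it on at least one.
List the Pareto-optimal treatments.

S1, S2, S3, S4, S5, S7, S8, S9

S1: not dominated.
S2: not dominated (best cost).
S3: not dominated (best duration).
S4: not dominated.
S5: not dominated.
S6: dominated by S9 (cost 3452≤4624, duration 9≤18, efficacy 93≥84, side-effect rate 15≤28).
S7: not dominated.
S8: not dominated.
S9: not dominated (best efficacy).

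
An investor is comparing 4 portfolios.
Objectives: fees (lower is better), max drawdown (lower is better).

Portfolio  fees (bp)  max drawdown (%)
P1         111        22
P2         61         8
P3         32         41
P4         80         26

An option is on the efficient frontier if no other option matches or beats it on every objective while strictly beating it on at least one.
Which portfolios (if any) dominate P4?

P2: fees 61≤80, max drawdown 8≤26 — dominates P4.
Others (P1, P3) are each worse than P4 on at least one objective.

P2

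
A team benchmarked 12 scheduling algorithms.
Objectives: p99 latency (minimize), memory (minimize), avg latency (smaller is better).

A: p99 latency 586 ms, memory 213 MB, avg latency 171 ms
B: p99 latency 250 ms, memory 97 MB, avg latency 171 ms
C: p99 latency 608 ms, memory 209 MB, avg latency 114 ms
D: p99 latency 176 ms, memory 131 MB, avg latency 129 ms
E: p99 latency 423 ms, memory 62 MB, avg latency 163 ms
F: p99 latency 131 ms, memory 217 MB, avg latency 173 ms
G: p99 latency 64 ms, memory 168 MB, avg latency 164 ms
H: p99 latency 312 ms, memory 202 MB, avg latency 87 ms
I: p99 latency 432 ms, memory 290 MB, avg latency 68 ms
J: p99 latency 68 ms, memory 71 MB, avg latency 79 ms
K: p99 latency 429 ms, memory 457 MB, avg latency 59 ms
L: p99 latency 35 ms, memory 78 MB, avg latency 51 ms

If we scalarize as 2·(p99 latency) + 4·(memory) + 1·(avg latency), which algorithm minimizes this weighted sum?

L

A: 2·586 + 4·213 + 1·171 = 2195
B: 2·250 + 4·97 + 1·171 = 1059
C: 2·608 + 4·209 + 1·114 = 2166
D: 2·176 + 4·131 + 1·129 = 1005
E: 2·423 + 4·62 + 1·163 = 1257
F: 2·131 + 4·217 + 1·173 = 1303
G: 2·64 + 4·168 + 1·164 = 964
H: 2·312 + 4·202 + 1·87 = 1519
I: 2·432 + 4·290 + 1·68 = 2092
J: 2·68 + 4·71 + 1·79 = 499
K: 2·429 + 4·457 + 1·59 = 2745
L: 2·35 + 4·78 + 1·51 = 433
Lowest: L at 433.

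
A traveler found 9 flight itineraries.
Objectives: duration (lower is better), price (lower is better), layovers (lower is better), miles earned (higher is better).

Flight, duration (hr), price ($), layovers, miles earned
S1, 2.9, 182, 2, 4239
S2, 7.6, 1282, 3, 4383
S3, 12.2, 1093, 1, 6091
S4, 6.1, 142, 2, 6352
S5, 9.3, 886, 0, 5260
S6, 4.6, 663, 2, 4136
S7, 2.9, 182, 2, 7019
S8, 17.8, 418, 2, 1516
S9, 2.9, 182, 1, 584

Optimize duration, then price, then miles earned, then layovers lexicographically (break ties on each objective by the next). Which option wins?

S7

First minimize duration: best is 2.9, kept {S1, S7, S9}.
Then minimize price: best is 182, kept {S1, S7, S9}.
Then maximize miles earned: best is 7019, kept {S7}.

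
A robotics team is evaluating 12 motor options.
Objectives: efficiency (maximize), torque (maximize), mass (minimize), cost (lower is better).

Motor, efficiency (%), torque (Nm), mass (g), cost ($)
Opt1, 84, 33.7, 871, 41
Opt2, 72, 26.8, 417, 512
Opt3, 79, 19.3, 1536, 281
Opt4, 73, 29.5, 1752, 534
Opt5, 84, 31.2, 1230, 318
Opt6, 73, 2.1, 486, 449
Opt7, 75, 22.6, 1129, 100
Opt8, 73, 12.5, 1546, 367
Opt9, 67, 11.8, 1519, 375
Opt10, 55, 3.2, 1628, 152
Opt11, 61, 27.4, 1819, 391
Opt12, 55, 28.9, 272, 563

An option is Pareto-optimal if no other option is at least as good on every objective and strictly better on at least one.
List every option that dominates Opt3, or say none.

Opt1

Opt1: efficiency 84≥79, torque 33.7≥19.3, mass 871≤1536, cost 41≤281 — dominates Opt3.
Others (Opt2, Opt4, Opt5, Opt6, Opt7, Opt8, Opt9, Opt10, Opt11, Opt12) are each worse than Opt3 on at least one objective.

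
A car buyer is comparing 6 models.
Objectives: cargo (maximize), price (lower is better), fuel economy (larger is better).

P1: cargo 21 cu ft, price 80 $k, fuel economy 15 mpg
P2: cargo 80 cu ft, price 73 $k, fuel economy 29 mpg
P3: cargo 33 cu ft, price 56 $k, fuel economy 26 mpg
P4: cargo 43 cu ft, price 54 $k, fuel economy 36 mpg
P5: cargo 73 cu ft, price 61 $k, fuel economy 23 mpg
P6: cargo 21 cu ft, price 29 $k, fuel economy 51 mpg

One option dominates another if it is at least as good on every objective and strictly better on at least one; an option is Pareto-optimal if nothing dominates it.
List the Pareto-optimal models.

P2, P4, P5, P6

P1: dominated by P2 (cargo 80≥21, price 73≤80, fuel economy 29≥15).
P2: not dominated (best cargo).
P3: dominated by P4 (cargo 43≥33, price 54≤56, fuel economy 36≥26).
P4: not dominated.
P5: not dominated.
P6: not dominated (best price).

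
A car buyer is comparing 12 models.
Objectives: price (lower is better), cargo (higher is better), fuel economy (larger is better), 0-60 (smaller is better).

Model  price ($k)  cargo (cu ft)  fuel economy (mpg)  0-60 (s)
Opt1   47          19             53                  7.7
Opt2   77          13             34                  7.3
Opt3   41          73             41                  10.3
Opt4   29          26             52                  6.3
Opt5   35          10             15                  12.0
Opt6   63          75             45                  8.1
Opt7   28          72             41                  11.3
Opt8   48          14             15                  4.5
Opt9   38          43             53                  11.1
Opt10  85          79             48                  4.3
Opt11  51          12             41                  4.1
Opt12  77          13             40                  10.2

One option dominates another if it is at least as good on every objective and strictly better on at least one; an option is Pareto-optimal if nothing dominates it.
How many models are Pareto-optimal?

9

Opt1: not dominated.
Opt2: dominated by Opt4 (price 29≤77, cargo 26≥13, fuel economy 52≥34, 0-60 6.3≤7.3).
Opt3: not dominated.
Opt4: not dominated.
Opt5: dominated by Opt4 (price 29≤35, cargo 26≥10, fuel economy 52≥15, 0-60 6.3≤12.0).
Opt6: not dominated.
Opt7: not dominated (best price).
Opt8: not dominated.
Opt9: not dominated.
Opt10: not dominated (best cargo).
Opt11: not dominated (best 0-60).
Opt12: dominated by Opt1 (price 47≤77, cargo 19≥13, fuel economy 53≥40, 0-60 7.7≤10.2).
Pareto-optimal: Opt1, Opt3, Opt4, Opt6, Opt7, Opt8, Opt9, Opt10, Opt11 → 9.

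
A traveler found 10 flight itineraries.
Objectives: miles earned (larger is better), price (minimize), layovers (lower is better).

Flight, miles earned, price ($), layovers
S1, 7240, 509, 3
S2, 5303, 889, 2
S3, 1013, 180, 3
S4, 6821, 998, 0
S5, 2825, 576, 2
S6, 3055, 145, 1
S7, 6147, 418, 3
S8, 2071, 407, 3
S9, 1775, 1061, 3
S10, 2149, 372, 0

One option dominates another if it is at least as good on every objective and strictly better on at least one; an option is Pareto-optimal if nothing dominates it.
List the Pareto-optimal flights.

S1, S2, S4, S6, S7, S10

S1: not dominated (best miles earned).
S2: not dominated.
S3: dominated by S6 (miles earned 3055≥1013, price 145≤180, layovers 1≤3).
S4: not dominated.
S5: dominated by S6 (miles earned 3055≥2825, price 145≤576, layovers 1≤2).
S6: not dominated (best price).
S7: not dominated.
S8: dominated by S6 (miles earned 3055≥2071, price 145≤407, layovers 1≤3).
S9: dominated by S1 (miles earned 7240≥1775, price 509≤1061, layovers 3≤3).
S10: not dominated.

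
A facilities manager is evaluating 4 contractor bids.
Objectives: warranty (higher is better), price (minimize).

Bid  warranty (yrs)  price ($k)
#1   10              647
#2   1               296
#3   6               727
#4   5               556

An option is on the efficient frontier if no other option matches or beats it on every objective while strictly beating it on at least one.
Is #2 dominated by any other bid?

No

#1: worse on price (647 vs 296).
#3: worse on price (727 vs 296).
#4: worse on price (556 vs 296).
No option is at least as good as #2 on every objective and strictly better on one.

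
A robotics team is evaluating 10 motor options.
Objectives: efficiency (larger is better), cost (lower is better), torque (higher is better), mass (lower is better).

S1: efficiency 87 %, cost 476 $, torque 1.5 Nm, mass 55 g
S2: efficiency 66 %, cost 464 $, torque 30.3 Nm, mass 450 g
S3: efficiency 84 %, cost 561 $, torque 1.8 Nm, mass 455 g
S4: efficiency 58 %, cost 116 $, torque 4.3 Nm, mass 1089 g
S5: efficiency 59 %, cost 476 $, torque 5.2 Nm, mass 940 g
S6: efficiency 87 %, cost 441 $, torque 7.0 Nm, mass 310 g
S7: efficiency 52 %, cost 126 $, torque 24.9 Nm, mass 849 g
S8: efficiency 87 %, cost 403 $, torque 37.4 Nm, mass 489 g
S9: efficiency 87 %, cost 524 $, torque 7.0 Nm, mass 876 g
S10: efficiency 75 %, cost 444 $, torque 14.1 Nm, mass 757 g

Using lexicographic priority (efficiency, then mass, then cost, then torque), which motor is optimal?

First maximize efficiency: best is 87, kept {S1, S6, S8, S9}.
Then minimize mass: best is 55, kept {S1}.

S1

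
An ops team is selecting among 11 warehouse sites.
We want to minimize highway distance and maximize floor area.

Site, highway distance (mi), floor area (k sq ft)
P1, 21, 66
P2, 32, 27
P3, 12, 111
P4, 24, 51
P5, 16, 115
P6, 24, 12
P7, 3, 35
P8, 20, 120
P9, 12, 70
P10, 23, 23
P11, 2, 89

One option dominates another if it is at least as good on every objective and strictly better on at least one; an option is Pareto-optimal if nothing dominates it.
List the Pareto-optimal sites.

P3, P5, P8, P11

P1: dominated by P3 (highway distance 12≤21, floor area 111≥66).
P2: dominated by P1 (highway distance 21≤32, floor area 66≥27).
P3: not dominated.
P4: dominated by P1 (highway distance 21≤24, floor area 66≥51).
P5: not dominated.
P6: dominated by P1 (highway distance 21≤24, floor area 66≥12).
P7: dominated by P11 (highway distance 2≤3, floor area 89≥35).
P8: not dominated (best floor area).
P9: dominated by P3 (highway distance 12≤12, floor area 111≥70).
P10: dominated by P1 (highway distance 21≤23, floor area 66≥23).
P11: not dominated (best highway distance).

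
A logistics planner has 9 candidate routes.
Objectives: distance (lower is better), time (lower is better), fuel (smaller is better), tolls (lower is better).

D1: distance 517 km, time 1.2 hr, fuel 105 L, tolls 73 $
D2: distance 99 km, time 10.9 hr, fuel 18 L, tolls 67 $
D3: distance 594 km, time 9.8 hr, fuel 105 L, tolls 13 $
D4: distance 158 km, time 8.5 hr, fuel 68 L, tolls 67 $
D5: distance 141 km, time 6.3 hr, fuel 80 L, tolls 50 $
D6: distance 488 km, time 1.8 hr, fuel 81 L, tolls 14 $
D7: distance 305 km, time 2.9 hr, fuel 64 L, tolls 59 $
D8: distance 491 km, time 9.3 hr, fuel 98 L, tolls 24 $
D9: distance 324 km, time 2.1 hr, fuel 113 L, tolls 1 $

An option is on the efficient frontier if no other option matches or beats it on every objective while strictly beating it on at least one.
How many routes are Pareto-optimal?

8

D1: not dominated (best time).
D2: not dominated (best distance).
D3: not dominated.
D4: not dominated.
D5: not dominated.
D6: not dominated.
D7: not dominated.
D8: dominated by D6 (distance 488≤491, time 1.8≤9.3, fuel 81≤98, tolls 14≤24).
D9: not dominated (best tolls).
Pareto-optimal: D1, D2, D3, D4, D5, D6, D7, D9 → 8.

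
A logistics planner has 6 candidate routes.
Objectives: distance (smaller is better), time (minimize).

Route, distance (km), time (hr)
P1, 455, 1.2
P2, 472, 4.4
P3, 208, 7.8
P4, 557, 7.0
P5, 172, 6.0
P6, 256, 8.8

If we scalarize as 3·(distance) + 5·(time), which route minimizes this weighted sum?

P5

P1: 3·455 + 5·1.2 = 1371.0
P2: 3·472 + 5·4.4 = 1438.0
P3: 3·208 + 5·7.8 = 663.0
P4: 3·557 + 5·7.0 = 1706.0
P5: 3·172 + 5·6.0 = 546.0
P6: 3·256 + 5·8.8 = 812.0
Lowest: P5 at 546.0.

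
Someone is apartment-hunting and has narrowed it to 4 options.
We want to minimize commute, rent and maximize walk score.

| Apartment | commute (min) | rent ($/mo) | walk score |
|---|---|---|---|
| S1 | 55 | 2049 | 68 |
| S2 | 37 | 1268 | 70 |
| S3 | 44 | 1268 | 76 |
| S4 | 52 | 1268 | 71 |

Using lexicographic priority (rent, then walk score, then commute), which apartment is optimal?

First minimize rent: best is 1268, kept {S2, S3, S4}.
Then maximize walk score: best is 76, kept {S3}.

S3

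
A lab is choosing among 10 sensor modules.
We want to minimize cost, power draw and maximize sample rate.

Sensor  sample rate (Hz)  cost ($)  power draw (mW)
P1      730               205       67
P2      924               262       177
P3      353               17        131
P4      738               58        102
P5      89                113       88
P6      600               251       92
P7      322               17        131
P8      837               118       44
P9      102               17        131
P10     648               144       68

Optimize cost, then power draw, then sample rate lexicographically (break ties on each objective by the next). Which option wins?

First minimize cost: best is 17, kept {P3, P7, P9}.
Then minimize power draw: best is 131, kept {P3, P7, P9}.
Then maximize sample rate: best is 353, kept {P3}.

P3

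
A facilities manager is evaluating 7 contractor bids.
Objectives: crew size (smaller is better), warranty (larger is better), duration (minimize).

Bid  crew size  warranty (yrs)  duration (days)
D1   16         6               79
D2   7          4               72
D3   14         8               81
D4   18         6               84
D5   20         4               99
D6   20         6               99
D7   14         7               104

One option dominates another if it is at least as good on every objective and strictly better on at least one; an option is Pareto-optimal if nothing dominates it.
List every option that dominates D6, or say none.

D1, D3, D4

D1: crew size 16≤20, warranty 6≥6, duration 79≤99 — dominates D6.
D3: crew size 14≤20, warranty 8≥6, duration 81≤99 — dominates D6.
D4: crew size 18≤20, warranty 6≥6, duration 84≤99 — dominates D6.
Others (D2, D5, D7) are each worse than D6 on at least one objective.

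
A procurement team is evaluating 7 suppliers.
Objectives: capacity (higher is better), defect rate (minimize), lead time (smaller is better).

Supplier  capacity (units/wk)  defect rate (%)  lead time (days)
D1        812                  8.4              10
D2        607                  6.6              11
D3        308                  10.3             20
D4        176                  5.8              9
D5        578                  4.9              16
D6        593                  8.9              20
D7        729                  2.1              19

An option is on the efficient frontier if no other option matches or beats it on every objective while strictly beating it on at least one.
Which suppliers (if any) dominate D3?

D1, D2, D5, D6, D7

D1: capacity 812≥308, defect rate 8.4≤10.3, lead time 10≤20 — dominates D3.
D2: capacity 607≥308, defect rate 6.6≤10.3, lead time 11≤20 — dominates D3.
D5: capacity 578≥308, defect rate 4.9≤10.3, lead time 16≤20 — dominates D3.
D6: capacity 593≥308, defect rate 8.9≤10.3, lead time 20≤20 — dominates D3.
D7: capacity 729≥308, defect rate 2.1≤10.3, lead time 19≤20 — dominates D3.
Others (D4) are each worse than D3 on at least one objective.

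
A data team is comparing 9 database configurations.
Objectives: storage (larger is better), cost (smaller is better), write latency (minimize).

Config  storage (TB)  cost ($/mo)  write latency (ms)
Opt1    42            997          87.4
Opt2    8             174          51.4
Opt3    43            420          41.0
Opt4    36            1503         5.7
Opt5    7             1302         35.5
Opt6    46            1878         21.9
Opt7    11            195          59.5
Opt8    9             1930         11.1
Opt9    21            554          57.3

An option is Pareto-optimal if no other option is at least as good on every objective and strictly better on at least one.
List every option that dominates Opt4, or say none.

none

Opt1: worse on write latency (87.4 vs 5.7).
Opt2: worse on storage (8 vs 36).
Opt3: worse on write latency (41.0 vs 5.7).
Opt5: worse on storage (7 vs 36).
Opt6: worse on cost (1878 vs 1503).
Opt7: worse on storage (11 vs 36).
Opt8: worse on storage (9 vs 36).
Opt9: worse on storage (21 vs 36).
No option dominates Opt4.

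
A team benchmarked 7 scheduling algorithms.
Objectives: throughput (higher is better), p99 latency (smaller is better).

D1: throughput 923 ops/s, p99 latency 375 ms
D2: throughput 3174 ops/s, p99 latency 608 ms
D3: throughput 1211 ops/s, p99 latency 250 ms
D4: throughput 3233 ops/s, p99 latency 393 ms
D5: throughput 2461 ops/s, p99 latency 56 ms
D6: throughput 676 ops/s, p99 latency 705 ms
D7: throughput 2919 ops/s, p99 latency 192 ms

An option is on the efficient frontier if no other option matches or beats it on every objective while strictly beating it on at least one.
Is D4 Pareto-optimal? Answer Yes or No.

D1: worse on throughput (923 vs 3233).
D2: worse on throughput (3174 vs 3233).
D3: worse on throughput (1211 vs 3233).
D5: worse on throughput (2461 vs 3233).
D6: worse on throughput (676 vs 3233).
D7: worse on throughput (2919 vs 3233).
No option is at least as good as D4 on every objective and strictly better on one.

Yes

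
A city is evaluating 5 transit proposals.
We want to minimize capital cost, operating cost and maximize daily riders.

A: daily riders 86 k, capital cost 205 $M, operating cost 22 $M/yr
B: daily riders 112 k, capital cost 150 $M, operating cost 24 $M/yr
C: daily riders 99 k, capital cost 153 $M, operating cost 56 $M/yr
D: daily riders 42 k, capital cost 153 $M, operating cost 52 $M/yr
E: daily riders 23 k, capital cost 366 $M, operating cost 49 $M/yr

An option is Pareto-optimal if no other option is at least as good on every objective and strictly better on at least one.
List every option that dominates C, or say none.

B: daily riders 112≥99, capital cost 150≤153, operating cost 24≤56 — dominates C.
Others (A, D, E) are each worse than C on at least one objective.

B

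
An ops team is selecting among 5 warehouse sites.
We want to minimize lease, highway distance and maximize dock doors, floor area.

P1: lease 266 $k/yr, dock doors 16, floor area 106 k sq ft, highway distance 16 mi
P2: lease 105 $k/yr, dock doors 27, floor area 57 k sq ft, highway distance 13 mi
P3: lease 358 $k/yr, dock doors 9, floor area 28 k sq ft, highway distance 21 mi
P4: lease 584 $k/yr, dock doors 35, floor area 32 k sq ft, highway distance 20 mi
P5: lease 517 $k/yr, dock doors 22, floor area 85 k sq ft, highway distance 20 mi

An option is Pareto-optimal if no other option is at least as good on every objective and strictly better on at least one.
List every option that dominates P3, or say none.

P1: lease 266≤358, dock doors 16≥9, floor area 106≥28, highway distance 16≤21 — dominates P3.
P2: lease 105≤358, dock doors 27≥9, floor area 57≥28, highway distance 13≤21 — dominates P3.
Others (P4, P5) are each worse than P3 on at least one objective.

P1, P2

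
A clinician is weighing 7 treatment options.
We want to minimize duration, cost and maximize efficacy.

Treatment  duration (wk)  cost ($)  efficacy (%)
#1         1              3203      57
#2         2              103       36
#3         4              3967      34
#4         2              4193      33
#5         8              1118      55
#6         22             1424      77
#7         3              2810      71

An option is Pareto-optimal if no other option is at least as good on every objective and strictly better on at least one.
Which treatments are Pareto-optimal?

#1: not dominated (best duration).
#2: not dominated (best cost).
#3: dominated by #1 (duration 1≤4, cost 3203≤3967, efficacy 57≥34).
#4: dominated by #1 (duration 1≤2, cost 3203≤4193, efficacy 57≥33).
#5: not dominated.
#6: not dominated (best efficacy).
#7: not dominated.

#1, #2, #5, #6, #7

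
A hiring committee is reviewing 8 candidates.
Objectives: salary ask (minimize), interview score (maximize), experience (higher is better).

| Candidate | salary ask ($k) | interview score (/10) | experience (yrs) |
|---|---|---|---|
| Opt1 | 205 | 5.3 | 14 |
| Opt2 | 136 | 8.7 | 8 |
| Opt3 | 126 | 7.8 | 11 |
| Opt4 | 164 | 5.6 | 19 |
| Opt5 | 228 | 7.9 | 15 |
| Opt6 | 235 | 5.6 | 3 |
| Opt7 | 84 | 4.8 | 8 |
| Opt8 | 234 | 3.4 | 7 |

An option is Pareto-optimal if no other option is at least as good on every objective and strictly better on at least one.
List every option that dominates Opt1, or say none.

Opt4

Opt4: salary ask 164≤205, interview score 5.6≥5.3, experience 19≥14 — dominates Opt1.
Others (Opt2, Opt3, Opt5, Opt6, Opt7, Opt8) are each worse than Opt1 on at least one objective.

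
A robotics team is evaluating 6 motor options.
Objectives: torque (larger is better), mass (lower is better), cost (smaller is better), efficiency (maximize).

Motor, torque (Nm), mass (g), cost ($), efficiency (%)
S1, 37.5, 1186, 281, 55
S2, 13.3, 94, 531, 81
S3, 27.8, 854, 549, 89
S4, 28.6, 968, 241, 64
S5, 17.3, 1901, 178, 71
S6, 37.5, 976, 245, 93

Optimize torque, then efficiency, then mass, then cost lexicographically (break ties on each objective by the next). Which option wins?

First maximize torque: best is 37.5, kept {S1, S6}.
Then maximize efficiency: best is 93, kept {S6}.

S6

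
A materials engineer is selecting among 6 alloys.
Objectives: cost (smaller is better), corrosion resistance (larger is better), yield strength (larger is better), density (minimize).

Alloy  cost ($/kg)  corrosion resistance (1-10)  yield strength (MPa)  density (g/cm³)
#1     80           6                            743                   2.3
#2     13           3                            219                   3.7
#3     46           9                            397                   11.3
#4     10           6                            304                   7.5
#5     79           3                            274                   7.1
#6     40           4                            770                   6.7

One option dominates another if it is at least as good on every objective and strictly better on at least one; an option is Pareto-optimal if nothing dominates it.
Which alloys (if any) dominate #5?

#6: cost 40≤79, corrosion resistance 4≥3, yield strength 770≥274, density 6.7≤7.1 — dominates #5.
Others (#1, #2, #3, #4) are each worse than #5 on at least one objective.

#6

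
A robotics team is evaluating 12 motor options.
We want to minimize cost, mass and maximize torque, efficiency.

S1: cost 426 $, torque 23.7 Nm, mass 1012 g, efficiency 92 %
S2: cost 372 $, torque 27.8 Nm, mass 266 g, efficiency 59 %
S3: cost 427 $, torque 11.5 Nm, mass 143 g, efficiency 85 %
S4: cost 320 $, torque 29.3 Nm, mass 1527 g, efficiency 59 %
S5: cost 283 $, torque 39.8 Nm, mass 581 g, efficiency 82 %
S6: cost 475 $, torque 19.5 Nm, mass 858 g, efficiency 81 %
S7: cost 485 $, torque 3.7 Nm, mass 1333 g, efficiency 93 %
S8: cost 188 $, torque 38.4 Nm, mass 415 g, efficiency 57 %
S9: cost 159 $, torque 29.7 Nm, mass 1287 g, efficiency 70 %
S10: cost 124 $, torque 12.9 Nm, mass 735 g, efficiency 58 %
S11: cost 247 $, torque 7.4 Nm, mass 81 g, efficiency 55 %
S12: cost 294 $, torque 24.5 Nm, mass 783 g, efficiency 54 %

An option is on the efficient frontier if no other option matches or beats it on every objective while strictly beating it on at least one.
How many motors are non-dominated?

9

S1: not dominated.
S2: not dominated.
S3: not dominated.
S4: dominated by S5 (cost 283≤320, torque 39.8≥29.3, mass 581≤1527, efficiency 82≥59).
S5: not dominated (best torque).
S6: dominated by S5 (cost 283≤475, torque 39.8≥19.5, mass 581≤858, efficiency 82≥81).
S7: not dominated (best efficiency).
S8: not dominated.
S9: not dominated.
S10: not dominated (best cost).
S11: not dominated (best mass).
S12: dominated by S5 (cost 283≤294, torque 39.8≥24.5, mass 581≤783, efficiency 82≥54).
Pareto-optimal: S1, S2, S3, S5, S7, S8, S9, S10, S11 → 9.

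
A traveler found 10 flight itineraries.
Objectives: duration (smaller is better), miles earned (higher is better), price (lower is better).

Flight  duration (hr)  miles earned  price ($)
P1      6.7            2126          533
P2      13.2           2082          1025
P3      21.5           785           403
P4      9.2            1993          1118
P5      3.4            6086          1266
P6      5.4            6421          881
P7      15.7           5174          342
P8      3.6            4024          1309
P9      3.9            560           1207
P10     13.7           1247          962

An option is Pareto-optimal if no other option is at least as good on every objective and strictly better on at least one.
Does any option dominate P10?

P1 vs P10: duration 6.7≤13.7, miles earned 2126≥1247, price 533≤962 — P1 is at least as good on every objective and strictly better on at least one, so P1 dominates P10.

Yes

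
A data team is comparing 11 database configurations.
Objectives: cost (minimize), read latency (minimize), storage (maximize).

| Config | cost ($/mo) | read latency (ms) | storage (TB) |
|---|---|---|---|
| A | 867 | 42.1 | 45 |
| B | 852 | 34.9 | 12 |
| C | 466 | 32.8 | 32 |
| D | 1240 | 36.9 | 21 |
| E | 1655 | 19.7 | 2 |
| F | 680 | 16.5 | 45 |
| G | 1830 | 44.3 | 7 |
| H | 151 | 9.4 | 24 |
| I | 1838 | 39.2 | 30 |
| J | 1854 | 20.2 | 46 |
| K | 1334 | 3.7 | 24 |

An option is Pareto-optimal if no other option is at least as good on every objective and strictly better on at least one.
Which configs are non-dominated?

C, F, H, J, K

A: dominated by F (cost 680≤867, read latency 16.5≤42.1, storage 45≥45).
B: dominated by C (cost 466≤852, read latency 32.8≤34.9, storage 32≥12).
C: not dominated.
D: dominated by C (cost 466≤1240, read latency 32.8≤36.9, storage 32≥21).
E: dominated by F (cost 680≤1655, read latency 16.5≤19.7, storage 45≥2).
F: not dominated.
G: dominated by A (cost 867≤1830, read latency 42.1≤44.3, storage 45≥7).
H: not dominated (best cost).
I: dominated by C (cost 466≤1838, read latency 32.8≤39.2, storage 32≥30).
J: not dominated (best storage).
K: not dominated (best read latency).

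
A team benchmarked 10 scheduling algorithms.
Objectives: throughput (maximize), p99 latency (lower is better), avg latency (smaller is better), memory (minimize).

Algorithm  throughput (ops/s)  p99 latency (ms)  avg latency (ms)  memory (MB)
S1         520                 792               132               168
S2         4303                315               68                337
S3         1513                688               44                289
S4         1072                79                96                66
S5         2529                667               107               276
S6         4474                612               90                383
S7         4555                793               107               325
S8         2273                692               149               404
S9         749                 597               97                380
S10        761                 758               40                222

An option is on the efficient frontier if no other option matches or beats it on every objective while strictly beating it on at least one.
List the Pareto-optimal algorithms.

S2, S3, S4, S5, S6, S7, S10

S1: dominated by S4 (throughput 1072≥520, p99 latency 79≤792, avg latency 96≤132, memory 66≤168).
S2: not dominated.
S3: not dominated.
S4: not dominated (best p99 latency).
S5: not dominated.
S6: not dominated.
S7: not dominated (best throughput).
S8: dominated by S2 (throughput 4303≥2273, p99 latency 315≤692, avg latency 68≤149, memory 337≤404).
S9: dominated by S2 (throughput 4303≥749, p99 latency 315≤597, avg latency 68≤97, memory 337≤380).
S10: not dominated (best avg latency).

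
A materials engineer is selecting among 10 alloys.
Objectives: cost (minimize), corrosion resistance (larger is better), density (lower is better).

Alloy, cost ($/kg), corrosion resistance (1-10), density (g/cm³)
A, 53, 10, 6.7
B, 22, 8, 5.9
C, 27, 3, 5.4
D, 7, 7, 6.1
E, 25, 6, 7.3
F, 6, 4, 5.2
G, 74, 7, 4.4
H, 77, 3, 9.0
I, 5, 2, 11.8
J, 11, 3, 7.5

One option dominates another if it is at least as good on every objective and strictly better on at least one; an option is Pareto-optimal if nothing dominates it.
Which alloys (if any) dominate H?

A: cost 53≤77, corrosion resistance 10≥3, density 6.7≤9.0 — dominates H.
B: cost 22≤77, corrosion resistance 8≥3, density 5.9≤9.0 — dominates H.
C: cost 27≤77, corrosion resistance 3≥3, density 5.4≤9.0 — dominates H.
D: cost 7≤77, corrosion resistance 7≥3, density 6.1≤9.0 — dominates H.
E: cost 25≤77, corrosion resistance 6≥3, density 7.3≤9.0 — dominates H.
F: cost 6≤77, corrosion resistance 4≥3, density 5.2≤9.0 — dominates H.
G: cost 74≤77, corrosion resistance 7≥3, density 4.4≤9.0 — dominates H.
J: cost 11≤77, corrosion resistance 3≥3, density 7.5≤9.0 — dominates H.
Others (I) are each worse than H on at least one objective.

A, B, C, D, E, F, G, J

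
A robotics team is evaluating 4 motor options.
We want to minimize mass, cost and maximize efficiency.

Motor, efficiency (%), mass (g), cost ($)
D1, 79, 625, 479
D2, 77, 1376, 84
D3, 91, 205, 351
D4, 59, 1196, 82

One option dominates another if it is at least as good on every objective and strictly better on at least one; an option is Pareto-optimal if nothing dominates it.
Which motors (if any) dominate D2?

none

D1: worse on cost (479 vs 84).
D3: worse on cost (351 vs 84).
D4: worse on efficiency (59 vs 77).
No option dominates D2.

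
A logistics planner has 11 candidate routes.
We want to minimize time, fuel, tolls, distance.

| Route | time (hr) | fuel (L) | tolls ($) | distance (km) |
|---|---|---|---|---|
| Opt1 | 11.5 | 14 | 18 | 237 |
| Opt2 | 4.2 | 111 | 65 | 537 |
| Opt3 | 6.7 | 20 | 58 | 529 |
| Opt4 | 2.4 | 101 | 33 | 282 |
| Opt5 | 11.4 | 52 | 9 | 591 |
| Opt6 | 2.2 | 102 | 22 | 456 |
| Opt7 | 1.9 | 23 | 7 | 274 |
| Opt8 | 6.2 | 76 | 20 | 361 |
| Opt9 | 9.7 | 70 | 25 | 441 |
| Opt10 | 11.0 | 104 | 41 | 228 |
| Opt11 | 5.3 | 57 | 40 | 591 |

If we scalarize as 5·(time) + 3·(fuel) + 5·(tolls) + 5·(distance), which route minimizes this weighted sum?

Opt1: 5·11.5 + 3·14 + 5·18 + 5·237 = 1374.5
Opt2: 5·4.2 + 3·111 + 5·65 + 5·537 = 3364.0
Opt3: 5·6.7 + 3·20 + 5·58 + 5·529 = 3028.5
Opt4: 5·2.4 + 3·101 + 5·33 + 5·282 = 1890.0
Opt5: 5·11.4 + 3·52 + 5·9 + 5·591 = 3213.0
Opt6: 5·2.2 + 3·102 + 5·22 + 5·456 = 2707.0
Opt7: 5·1.9 + 3·23 + 5·7 + 5·274 = 1483.5
Opt8: 5·6.2 + 3·76 + 5·20 + 5·361 = 2164.0
Opt9: 5·9.7 + 3·70 + 5·25 + 5·441 = 2588.5
Opt10: 5·11.0 + 3·104 + 5·41 + 5·228 = 1712.0
Opt11: 5·5.3 + 3·57 + 5·40 + 5·591 = 3352.5
Lowest: Opt1 at 1374.5.

Opt1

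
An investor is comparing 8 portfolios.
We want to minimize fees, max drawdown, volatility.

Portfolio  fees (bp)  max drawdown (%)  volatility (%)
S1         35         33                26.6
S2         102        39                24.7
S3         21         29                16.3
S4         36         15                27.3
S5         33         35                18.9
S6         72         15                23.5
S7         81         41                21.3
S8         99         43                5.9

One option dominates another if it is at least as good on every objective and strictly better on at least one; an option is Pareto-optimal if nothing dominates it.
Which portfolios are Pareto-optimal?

S1: dominated by S3 (fees 21≤35, max drawdown 29≤33, volatility 16.3≤26.6).
S2: dominated by S3 (fees 21≤102, max drawdown 29≤39, volatility 16.3≤24.7).
S3: not dominated (best fees).
S4: not dominated.
S5: dominated by S3 (fees 21≤33, max drawdown 29≤35, volatility 16.3≤18.9).
S6: not dominated.
S7: dominated by S3 (fees 21≤81, max drawdown 29≤41, volatility 16.3≤21.3).
S8: not dominated (best volatility).

S3, S4, S6, S8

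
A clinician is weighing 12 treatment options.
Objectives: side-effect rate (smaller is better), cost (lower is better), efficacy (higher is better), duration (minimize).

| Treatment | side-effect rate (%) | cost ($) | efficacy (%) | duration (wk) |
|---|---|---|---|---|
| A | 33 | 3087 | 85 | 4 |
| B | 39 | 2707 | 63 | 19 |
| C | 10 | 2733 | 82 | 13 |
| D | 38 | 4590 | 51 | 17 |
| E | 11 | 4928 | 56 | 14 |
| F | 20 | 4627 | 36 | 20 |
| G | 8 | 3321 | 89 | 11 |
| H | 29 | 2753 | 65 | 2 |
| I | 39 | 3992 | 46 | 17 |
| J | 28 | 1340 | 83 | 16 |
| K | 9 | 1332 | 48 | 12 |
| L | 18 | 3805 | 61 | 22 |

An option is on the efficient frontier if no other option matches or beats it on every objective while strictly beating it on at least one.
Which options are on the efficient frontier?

A, C, G, H, J, K

A: not dominated.
B: dominated by J (side-effect rate 28≤39, cost 1340≤2707, efficacy 83≥63, duration 16≤19).
C: not dominated.
D: dominated by A (side-effect rate 33≤38, cost 3087≤4590, efficacy 85≥51, duration 4≤17).
E: dominated by C (side-effect rate 10≤11, cost 2733≤4928, efficacy 82≥56, duration 13≤14).
F: dominated by C (side-effect rate 10≤20, cost 2733≤4627, efficacy 82≥36, duration 13≤20).
G: not dominated (best side-effect rate).
H: not dominated (best duration).
I: dominated by A (side-effect rate 33≤39, cost 3087≤3992, efficacy 85≥46, duration 4≤17).
J: not dominated.
K: not dominated (best cost).
L: dominated by C (side-effect rate 10≤18, cost 2733≤3805, efficacy 82≥61, duration 13≤22).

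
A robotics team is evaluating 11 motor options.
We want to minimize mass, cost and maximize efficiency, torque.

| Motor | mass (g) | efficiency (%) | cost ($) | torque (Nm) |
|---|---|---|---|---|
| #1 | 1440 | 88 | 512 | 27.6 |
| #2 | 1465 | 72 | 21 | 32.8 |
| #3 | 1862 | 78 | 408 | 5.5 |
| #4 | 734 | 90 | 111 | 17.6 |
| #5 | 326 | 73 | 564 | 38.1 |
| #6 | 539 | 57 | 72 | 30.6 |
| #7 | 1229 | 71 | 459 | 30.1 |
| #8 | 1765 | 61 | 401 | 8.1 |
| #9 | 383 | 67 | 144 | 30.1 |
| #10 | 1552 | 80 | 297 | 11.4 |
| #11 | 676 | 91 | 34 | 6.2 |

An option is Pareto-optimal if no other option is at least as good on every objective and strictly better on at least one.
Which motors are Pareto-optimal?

#1, #2, #4, #5, #6, #7, #9, #11

#1: not dominated.
#2: not dominated (best cost).
#3: dominated by #4 (mass 734≤1862, efficiency 90≥78, cost 111≤408, torque 17.6≥5.5).
#4: not dominated.
#5: not dominated (best mass).
#6: not dominated.
#7: not dominated.
#8: dominated by #2 (mass 1465≤1765, efficiency 72≥61, cost 21≤401, torque 32.8≥8.1).
#9: not dominated.
#10: dominated by #4 (mass 734≤1552, efficiency 90≥80, cost 111≤297, torque 17.6≥11.4).
#11: not dominated (best efficiency).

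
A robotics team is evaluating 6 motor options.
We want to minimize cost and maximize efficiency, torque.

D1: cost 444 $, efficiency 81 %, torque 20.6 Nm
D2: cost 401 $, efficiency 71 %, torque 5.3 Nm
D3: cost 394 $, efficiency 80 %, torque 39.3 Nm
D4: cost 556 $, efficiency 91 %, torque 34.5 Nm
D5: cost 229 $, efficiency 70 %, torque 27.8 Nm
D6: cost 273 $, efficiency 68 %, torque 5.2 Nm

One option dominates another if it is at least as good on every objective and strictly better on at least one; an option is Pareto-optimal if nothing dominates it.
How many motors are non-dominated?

D1: not dominated.
D2: dominated by D3 (cost 394≤401, efficiency 80≥71, torque 39.3≥5.3).
D3: not dominated (best torque).
D4: not dominated (best efficiency).
D5: not dominated (best cost).
D6: dominated by D5 (cost 229≤273, efficiency 70≥68, torque 27.8≥5.2).
Pareto-optimal: D1, D3, D4, D5 → 4.

4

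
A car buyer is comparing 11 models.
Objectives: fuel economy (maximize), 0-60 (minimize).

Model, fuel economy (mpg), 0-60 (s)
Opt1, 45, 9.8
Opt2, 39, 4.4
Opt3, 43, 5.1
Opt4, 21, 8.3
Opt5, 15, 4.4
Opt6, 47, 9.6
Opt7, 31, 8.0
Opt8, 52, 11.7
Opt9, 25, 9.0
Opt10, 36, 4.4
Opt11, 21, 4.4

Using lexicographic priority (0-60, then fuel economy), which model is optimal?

First minimize 0-60: best is 4.4, kept {Opt2, Opt5, Opt10, Opt11}.
Then maximize fuel economy: best is 39, kept {Opt2}.

Opt2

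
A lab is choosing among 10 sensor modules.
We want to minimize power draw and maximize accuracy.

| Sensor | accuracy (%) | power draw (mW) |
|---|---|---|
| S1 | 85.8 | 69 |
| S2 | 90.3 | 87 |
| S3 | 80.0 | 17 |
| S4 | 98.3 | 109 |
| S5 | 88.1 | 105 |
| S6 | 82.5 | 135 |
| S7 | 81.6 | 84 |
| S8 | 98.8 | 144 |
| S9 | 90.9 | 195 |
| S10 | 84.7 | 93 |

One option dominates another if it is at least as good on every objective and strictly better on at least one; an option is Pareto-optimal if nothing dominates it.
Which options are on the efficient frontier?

S1, S2, S3, S4, S8

S1: not dominated.
S2: not dominated.
S3: not dominated (best power draw).
S4: not dominated.
S5: dominated by S2 (accuracy 90.3≥88.1, power draw 87≤105).
S6: dominated by S1 (accuracy 85.8≥82.5, power draw 69≤135).
S7: dominated by S1 (accuracy 85.8≥81.6, power draw 69≤84).
S8: not dominated (best accuracy).
S9: dominated by S4 (accuracy 98.3≥90.9, power draw 109≤195).
S10: dominated by S1 (accuracy 85.8≥84.7, power draw 69≤93).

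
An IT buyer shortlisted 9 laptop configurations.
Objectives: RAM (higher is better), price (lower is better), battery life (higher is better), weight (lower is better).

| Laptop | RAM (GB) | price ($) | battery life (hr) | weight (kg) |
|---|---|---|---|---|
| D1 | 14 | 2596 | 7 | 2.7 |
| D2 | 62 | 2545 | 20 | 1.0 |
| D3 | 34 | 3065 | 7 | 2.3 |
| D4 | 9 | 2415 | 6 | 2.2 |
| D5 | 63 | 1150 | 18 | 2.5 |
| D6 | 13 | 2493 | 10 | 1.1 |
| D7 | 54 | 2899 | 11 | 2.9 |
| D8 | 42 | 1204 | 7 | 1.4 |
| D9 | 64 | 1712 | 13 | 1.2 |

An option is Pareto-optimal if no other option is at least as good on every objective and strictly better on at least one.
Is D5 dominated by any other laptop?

No

D1: worse on RAM (14 vs 63).
D2: worse on RAM (62 vs 63).
D3: worse on RAM (34 vs 63).
D4: worse on RAM (9 vs 63).
D6: worse on RAM (13 vs 63).
D7: worse on RAM (54 vs 63).
D8: worse on RAM (42 vs 63).
D9: worse on price (1712 vs 1150).
No option is at least as good as D5 on every objective and strictly better on one.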